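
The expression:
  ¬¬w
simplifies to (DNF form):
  w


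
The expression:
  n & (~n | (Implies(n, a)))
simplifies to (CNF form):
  a & n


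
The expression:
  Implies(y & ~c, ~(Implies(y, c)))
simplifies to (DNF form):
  True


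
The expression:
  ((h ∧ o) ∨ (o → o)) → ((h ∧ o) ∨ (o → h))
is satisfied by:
  {h: True, o: False}
  {o: False, h: False}
  {o: True, h: True}


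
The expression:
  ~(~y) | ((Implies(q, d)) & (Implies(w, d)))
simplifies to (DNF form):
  d | y | (~q & ~w)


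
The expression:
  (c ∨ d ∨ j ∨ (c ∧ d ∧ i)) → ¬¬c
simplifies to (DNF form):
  c ∨ (¬d ∧ ¬j)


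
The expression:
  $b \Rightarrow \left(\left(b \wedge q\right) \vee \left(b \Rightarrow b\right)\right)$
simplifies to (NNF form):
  $\text{True}$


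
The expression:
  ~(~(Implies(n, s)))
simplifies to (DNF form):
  s | ~n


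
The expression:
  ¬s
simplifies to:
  ¬s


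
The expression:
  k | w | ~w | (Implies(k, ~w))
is always true.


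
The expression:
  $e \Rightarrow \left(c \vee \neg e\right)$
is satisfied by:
  {c: True, e: False}
  {e: False, c: False}
  {e: True, c: True}


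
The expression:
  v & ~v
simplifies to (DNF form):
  False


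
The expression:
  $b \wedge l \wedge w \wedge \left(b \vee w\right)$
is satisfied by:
  {w: True, b: True, l: True}


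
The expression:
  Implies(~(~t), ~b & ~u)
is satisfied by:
  {b: False, t: False, u: False}
  {u: True, b: False, t: False}
  {b: True, u: False, t: False}
  {u: True, b: True, t: False}
  {t: True, u: False, b: False}


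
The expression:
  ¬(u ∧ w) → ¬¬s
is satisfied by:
  {s: True, w: True, u: True}
  {s: True, w: True, u: False}
  {s: True, u: True, w: False}
  {s: True, u: False, w: False}
  {w: True, u: True, s: False}


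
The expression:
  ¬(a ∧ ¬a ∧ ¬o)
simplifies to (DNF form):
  True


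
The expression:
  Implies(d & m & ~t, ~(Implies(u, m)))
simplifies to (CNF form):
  t | ~d | ~m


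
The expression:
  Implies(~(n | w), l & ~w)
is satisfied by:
  {n: True, l: True, w: True}
  {n: True, l: True, w: False}
  {n: True, w: True, l: False}
  {n: True, w: False, l: False}
  {l: True, w: True, n: False}
  {l: True, w: False, n: False}
  {w: True, l: False, n: False}


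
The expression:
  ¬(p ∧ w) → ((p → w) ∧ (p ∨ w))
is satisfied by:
  {w: True}


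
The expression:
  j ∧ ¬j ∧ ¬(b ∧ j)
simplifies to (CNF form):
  False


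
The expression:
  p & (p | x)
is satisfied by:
  {p: True}


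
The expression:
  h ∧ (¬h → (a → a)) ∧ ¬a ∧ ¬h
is never true.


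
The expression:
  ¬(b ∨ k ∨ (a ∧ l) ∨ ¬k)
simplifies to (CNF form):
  False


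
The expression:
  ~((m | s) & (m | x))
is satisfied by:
  {s: False, m: False, x: False}
  {x: True, s: False, m: False}
  {s: True, x: False, m: False}


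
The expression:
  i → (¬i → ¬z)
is always true.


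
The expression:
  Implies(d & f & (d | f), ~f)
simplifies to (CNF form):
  ~d | ~f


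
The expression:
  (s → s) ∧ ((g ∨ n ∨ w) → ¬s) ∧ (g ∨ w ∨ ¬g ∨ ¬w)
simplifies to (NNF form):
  (¬g ∧ ¬n ∧ ¬w) ∨ ¬s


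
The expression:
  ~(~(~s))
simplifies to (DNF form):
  ~s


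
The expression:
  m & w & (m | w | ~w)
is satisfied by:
  {m: True, w: True}


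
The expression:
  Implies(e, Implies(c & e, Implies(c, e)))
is always true.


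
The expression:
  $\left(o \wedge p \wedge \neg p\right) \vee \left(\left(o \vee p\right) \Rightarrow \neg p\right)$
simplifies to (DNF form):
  $\neg p$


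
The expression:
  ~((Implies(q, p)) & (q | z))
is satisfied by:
  {z: False, p: False, q: False}
  {q: True, z: False, p: False}
  {p: True, z: False, q: False}
  {q: True, z: True, p: False}


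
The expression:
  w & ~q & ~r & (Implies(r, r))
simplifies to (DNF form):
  w & ~q & ~r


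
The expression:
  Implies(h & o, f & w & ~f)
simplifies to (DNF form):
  ~h | ~o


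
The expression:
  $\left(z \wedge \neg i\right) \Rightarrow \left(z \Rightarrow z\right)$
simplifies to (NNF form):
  $\text{True}$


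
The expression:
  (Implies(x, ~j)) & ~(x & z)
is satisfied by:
  {j: False, x: False, z: False}
  {z: True, j: False, x: False}
  {j: True, z: False, x: False}
  {z: True, j: True, x: False}
  {x: True, z: False, j: False}


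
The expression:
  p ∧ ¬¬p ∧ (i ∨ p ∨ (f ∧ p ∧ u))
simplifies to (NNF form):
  p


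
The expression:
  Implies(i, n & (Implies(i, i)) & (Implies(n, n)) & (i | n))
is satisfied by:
  {n: True, i: False}
  {i: False, n: False}
  {i: True, n: True}


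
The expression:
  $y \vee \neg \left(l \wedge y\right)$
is always true.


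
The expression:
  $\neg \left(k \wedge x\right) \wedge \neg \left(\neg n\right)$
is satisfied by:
  {n: True, k: False, x: False}
  {x: True, n: True, k: False}
  {k: True, n: True, x: False}


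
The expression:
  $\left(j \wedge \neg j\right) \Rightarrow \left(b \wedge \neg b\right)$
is always true.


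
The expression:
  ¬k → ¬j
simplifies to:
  k ∨ ¬j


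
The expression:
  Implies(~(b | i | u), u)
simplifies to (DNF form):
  b | i | u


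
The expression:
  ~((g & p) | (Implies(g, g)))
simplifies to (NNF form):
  False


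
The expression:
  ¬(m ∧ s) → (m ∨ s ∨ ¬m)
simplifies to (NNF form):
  True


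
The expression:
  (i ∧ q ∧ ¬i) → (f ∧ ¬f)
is always true.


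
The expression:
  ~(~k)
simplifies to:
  k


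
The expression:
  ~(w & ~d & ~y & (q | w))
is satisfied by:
  {y: True, d: True, w: False}
  {y: True, w: False, d: False}
  {d: True, w: False, y: False}
  {d: False, w: False, y: False}
  {y: True, d: True, w: True}
  {y: True, w: True, d: False}
  {d: True, w: True, y: False}


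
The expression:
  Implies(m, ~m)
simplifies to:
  ~m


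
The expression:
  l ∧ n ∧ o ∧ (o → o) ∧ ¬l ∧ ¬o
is never true.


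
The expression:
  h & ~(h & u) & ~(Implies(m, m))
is never true.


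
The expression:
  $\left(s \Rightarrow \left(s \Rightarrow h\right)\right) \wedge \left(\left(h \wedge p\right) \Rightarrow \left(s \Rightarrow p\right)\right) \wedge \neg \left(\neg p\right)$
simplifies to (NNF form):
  $p \wedge \left(h \vee \neg s\right)$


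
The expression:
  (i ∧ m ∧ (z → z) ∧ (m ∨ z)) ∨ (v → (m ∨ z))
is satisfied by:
  {z: True, m: True, v: False}
  {z: True, v: False, m: False}
  {m: True, v: False, z: False}
  {m: False, v: False, z: False}
  {z: True, m: True, v: True}
  {z: True, v: True, m: False}
  {m: True, v: True, z: False}


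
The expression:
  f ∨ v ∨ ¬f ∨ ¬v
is always true.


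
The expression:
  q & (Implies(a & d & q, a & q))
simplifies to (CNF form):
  q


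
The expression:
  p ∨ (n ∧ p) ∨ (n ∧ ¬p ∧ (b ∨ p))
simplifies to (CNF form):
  (b ∨ p) ∧ (n ∨ p)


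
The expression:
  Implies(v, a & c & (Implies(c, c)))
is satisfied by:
  {a: True, c: True, v: False}
  {a: True, c: False, v: False}
  {c: True, a: False, v: False}
  {a: False, c: False, v: False}
  {a: True, v: True, c: True}


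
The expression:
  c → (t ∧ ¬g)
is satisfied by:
  {t: True, g: False, c: False}
  {g: False, c: False, t: False}
  {t: True, g: True, c: False}
  {g: True, t: False, c: False}
  {c: True, t: True, g: False}


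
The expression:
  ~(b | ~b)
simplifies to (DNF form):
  False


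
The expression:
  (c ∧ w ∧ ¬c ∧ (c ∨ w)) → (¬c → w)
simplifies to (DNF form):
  True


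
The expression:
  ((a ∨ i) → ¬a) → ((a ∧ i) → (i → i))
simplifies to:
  True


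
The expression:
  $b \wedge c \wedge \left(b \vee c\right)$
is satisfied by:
  {c: True, b: True}


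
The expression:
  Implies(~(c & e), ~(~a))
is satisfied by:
  {a: True, e: True, c: True}
  {a: True, e: True, c: False}
  {a: True, c: True, e: False}
  {a: True, c: False, e: False}
  {e: True, c: True, a: False}


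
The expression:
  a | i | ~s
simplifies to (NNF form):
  a | i | ~s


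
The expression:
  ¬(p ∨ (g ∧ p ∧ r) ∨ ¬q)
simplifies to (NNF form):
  q ∧ ¬p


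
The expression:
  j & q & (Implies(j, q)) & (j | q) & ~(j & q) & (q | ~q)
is never true.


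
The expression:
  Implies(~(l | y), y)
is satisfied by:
  {y: True, l: True}
  {y: True, l: False}
  {l: True, y: False}


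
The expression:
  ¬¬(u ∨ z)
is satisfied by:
  {z: True, u: True}
  {z: True, u: False}
  {u: True, z: False}


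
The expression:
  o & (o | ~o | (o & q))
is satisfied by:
  {o: True}


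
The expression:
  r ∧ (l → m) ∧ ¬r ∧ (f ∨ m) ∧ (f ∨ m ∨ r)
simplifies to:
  False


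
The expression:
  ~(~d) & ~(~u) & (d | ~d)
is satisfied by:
  {u: True, d: True}


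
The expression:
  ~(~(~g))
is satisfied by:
  {g: False}


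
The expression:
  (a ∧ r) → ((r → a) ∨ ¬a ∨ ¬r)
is always true.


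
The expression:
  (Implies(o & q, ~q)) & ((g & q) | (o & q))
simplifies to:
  g & q & ~o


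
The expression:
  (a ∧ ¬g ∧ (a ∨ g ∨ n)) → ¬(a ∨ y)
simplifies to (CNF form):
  g ∨ ¬a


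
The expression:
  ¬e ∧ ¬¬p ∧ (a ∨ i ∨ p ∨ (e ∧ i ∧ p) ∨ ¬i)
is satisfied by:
  {p: True, e: False}


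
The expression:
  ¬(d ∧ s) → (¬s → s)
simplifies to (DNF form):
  s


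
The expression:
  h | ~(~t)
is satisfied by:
  {t: True, h: True}
  {t: True, h: False}
  {h: True, t: False}


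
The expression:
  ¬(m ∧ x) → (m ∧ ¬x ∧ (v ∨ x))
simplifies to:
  m ∧ (v ∨ x)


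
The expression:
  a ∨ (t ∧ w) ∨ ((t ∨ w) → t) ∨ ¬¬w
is always true.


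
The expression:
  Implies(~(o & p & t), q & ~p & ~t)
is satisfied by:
  {q: True, o: True, t: False, p: False}
  {q: True, o: False, t: False, p: False}
  {t: True, p: True, q: True, o: True}
  {t: True, p: True, o: True, q: False}


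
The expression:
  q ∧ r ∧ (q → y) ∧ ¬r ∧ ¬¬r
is never true.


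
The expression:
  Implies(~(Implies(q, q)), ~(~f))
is always true.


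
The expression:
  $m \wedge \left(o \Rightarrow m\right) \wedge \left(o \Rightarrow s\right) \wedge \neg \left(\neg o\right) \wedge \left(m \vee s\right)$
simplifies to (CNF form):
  $m \wedge o \wedge s$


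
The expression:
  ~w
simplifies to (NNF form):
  ~w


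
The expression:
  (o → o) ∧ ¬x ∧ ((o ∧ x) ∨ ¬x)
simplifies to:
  ¬x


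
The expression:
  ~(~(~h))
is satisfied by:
  {h: False}


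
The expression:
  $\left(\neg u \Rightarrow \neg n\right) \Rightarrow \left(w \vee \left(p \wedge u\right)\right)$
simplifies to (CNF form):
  $\left(n \vee p \vee w\right) \wedge \left(n \vee u \vee w\right) \wedge \left(p \vee w \vee \neg u\right) \wedge \left(u \vee w \vee \neg u\right)$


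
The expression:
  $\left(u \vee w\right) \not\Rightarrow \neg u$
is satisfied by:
  {u: True}


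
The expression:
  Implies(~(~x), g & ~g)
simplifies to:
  ~x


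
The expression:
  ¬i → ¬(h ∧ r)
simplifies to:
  i ∨ ¬h ∨ ¬r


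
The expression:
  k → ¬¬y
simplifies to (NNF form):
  y ∨ ¬k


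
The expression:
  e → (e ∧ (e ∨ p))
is always true.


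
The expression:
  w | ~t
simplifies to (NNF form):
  w | ~t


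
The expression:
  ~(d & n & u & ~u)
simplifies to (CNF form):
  True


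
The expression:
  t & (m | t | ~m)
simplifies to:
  t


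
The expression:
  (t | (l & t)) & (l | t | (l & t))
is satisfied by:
  {t: True}


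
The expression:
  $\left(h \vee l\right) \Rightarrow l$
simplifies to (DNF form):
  $l \vee \neg h$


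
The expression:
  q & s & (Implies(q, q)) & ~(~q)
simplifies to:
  q & s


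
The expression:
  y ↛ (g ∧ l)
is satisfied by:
  {y: True, l: False, g: False}
  {g: True, y: True, l: False}
  {l: True, y: True, g: False}


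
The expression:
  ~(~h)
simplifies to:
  h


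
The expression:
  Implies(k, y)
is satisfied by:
  {y: True, k: False}
  {k: False, y: False}
  {k: True, y: True}


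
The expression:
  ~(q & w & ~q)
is always true.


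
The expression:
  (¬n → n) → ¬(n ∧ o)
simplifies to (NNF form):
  ¬n ∨ ¬o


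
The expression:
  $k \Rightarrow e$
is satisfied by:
  {e: True, k: False}
  {k: False, e: False}
  {k: True, e: True}


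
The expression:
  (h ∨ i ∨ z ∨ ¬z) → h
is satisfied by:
  {h: True}


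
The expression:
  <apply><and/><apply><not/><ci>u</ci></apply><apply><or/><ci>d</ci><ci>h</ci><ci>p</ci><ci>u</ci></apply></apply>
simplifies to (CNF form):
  <apply><and/><apply><not/><ci>u</ci></apply><apply><or/><ci>d</ci><ci>h</ci><ci>p</ci></apply></apply>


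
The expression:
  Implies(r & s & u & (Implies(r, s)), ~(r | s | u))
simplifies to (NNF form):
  ~r | ~s | ~u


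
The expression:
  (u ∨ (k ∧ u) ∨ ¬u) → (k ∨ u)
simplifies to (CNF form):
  k ∨ u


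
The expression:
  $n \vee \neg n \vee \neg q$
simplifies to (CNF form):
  $\text{True}$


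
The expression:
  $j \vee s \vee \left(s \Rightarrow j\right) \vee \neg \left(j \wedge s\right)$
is always true.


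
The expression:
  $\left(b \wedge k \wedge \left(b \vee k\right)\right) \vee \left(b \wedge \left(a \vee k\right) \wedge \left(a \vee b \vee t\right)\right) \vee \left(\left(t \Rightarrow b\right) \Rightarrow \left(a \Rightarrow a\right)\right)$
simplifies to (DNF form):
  $\text{True}$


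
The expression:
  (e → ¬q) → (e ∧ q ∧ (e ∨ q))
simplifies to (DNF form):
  e ∧ q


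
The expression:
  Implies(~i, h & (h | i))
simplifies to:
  h | i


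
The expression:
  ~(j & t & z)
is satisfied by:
  {t: False, z: False, j: False}
  {j: True, t: False, z: False}
  {z: True, t: False, j: False}
  {j: True, z: True, t: False}
  {t: True, j: False, z: False}
  {j: True, t: True, z: False}
  {z: True, t: True, j: False}


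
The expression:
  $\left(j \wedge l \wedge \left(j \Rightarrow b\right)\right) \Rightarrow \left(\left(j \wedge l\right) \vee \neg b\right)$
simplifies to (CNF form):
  $\text{True}$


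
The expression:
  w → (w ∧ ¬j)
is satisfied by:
  {w: False, j: False}
  {j: True, w: False}
  {w: True, j: False}


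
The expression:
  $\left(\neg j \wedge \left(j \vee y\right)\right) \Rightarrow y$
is always true.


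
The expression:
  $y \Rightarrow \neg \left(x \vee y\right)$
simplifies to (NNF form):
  $\neg y$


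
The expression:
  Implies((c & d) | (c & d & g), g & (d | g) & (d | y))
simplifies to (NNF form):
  g | ~c | ~d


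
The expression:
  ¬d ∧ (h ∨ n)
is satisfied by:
  {n: True, h: True, d: False}
  {n: True, h: False, d: False}
  {h: True, n: False, d: False}


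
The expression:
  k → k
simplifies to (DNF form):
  True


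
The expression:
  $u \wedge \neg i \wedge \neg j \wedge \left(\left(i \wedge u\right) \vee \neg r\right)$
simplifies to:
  $u \wedge \neg i \wedge \neg j \wedge \neg r$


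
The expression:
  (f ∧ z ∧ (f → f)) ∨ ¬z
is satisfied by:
  {f: True, z: False}
  {z: False, f: False}
  {z: True, f: True}


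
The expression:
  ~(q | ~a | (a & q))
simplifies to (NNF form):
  a & ~q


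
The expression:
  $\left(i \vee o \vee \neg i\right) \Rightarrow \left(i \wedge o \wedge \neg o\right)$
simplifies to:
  $\text{False}$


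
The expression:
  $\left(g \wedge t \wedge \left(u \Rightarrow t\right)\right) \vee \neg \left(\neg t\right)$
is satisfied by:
  {t: True}


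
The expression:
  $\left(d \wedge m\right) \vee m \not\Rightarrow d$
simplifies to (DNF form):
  $m$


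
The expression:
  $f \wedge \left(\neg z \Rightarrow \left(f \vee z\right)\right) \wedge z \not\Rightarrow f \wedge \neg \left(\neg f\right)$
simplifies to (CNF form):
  $\text{False}$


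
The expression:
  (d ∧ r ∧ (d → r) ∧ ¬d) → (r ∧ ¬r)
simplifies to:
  True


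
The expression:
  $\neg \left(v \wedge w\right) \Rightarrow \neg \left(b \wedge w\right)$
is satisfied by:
  {v: True, w: False, b: False}
  {w: False, b: False, v: False}
  {b: True, v: True, w: False}
  {b: True, w: False, v: False}
  {v: True, w: True, b: False}
  {w: True, v: False, b: False}
  {b: True, w: True, v: True}


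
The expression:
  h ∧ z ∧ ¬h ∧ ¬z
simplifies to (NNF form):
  False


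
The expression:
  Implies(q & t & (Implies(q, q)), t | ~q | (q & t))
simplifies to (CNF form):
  True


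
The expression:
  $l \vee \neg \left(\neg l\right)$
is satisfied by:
  {l: True}


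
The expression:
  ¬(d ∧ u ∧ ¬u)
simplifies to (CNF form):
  True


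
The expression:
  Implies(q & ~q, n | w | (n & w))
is always true.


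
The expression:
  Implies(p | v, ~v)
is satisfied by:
  {v: False}


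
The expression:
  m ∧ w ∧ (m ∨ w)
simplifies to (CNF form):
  m ∧ w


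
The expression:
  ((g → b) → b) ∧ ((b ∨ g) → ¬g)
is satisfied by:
  {b: True, g: False}


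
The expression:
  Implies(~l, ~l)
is always true.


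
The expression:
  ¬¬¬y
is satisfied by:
  {y: False}


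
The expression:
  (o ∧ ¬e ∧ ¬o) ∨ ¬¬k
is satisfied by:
  {k: True}


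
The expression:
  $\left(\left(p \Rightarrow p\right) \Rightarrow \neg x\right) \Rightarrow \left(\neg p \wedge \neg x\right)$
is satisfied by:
  {x: True, p: False}
  {p: False, x: False}
  {p: True, x: True}


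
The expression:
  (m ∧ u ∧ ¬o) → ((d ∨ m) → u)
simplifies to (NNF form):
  True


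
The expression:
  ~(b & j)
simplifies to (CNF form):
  ~b | ~j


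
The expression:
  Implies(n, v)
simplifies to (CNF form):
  v | ~n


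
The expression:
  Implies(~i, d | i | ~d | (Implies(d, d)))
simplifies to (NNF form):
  True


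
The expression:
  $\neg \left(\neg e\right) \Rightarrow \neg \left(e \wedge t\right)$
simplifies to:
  $\neg e \vee \neg t$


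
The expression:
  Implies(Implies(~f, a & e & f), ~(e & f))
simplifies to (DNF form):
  ~e | ~f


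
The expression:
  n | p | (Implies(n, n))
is always true.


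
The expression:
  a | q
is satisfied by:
  {a: True, q: True}
  {a: True, q: False}
  {q: True, a: False}


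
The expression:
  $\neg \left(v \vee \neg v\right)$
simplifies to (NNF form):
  $\text{False}$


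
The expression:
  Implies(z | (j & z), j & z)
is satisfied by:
  {j: True, z: False}
  {z: False, j: False}
  {z: True, j: True}


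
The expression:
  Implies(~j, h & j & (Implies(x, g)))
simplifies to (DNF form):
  j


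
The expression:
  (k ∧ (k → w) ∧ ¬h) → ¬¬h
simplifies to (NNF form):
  h ∨ ¬k ∨ ¬w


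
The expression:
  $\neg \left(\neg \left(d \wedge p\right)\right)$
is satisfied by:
  {p: True, d: True}


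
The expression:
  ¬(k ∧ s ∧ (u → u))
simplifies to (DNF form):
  ¬k ∨ ¬s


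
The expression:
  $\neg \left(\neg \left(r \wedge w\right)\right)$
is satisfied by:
  {r: True, w: True}


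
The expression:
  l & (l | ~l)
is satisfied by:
  {l: True}


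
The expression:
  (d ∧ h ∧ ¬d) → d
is always true.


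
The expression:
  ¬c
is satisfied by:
  {c: False}


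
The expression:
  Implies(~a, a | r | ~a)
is always true.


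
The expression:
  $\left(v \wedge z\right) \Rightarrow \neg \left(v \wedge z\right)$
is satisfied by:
  {v: False, z: False}
  {z: True, v: False}
  {v: True, z: False}


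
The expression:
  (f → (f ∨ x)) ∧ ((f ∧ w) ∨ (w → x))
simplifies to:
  f ∨ x ∨ ¬w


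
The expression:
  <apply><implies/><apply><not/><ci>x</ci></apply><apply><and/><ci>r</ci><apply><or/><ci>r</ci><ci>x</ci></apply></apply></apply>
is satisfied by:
  {r: True, x: True}
  {r: True, x: False}
  {x: True, r: False}


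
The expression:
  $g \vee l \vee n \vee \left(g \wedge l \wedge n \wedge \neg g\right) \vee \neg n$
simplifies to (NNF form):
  $\text{True}$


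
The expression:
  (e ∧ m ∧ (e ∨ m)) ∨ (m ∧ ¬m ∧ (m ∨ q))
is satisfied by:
  {m: True, e: True}


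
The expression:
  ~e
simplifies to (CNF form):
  ~e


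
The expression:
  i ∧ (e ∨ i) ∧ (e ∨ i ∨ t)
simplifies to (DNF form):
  i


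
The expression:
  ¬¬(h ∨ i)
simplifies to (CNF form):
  h ∨ i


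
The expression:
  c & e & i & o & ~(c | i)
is never true.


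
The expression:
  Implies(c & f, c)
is always true.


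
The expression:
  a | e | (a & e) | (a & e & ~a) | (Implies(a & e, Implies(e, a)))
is always true.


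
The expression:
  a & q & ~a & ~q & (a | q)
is never true.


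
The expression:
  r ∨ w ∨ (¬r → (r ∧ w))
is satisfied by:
  {r: True, w: True}
  {r: True, w: False}
  {w: True, r: False}


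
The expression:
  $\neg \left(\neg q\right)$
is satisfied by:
  {q: True}


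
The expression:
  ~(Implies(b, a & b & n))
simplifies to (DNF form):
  (b & ~a) | (b & ~n)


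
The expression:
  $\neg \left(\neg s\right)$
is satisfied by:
  {s: True}


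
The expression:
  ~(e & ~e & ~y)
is always true.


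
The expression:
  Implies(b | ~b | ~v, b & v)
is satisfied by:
  {b: True, v: True}


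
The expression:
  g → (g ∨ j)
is always true.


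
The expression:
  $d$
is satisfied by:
  {d: True}


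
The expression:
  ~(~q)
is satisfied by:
  {q: True}


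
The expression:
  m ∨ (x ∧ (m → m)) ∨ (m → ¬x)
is always true.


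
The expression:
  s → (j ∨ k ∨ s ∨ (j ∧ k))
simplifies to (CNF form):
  True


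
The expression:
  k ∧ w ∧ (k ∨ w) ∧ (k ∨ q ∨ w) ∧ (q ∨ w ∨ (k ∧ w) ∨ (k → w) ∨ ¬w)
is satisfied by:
  {w: True, k: True}


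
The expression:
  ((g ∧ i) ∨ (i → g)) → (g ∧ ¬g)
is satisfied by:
  {i: True, g: False}


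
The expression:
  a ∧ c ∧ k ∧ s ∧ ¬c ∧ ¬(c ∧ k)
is never true.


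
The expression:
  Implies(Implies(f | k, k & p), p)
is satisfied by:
  {k: True, p: True, f: True}
  {k: True, p: True, f: False}
  {k: True, f: True, p: False}
  {k: True, f: False, p: False}
  {p: True, f: True, k: False}
  {p: True, f: False, k: False}
  {f: True, p: False, k: False}


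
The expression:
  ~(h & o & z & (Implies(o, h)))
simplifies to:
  ~h | ~o | ~z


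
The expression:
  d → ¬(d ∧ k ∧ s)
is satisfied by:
  {s: False, k: False, d: False}
  {d: True, s: False, k: False}
  {k: True, s: False, d: False}
  {d: True, k: True, s: False}
  {s: True, d: False, k: False}
  {d: True, s: True, k: False}
  {k: True, s: True, d: False}


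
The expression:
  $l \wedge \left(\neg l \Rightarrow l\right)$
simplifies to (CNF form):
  $l$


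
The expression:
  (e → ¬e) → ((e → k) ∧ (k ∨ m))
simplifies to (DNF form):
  e ∨ k ∨ m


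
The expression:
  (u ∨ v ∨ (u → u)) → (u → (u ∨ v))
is always true.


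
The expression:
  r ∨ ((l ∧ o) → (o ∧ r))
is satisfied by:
  {r: True, l: False, o: False}
  {l: False, o: False, r: False}
  {r: True, o: True, l: False}
  {o: True, l: False, r: False}
  {r: True, l: True, o: False}
  {l: True, r: False, o: False}
  {r: True, o: True, l: True}


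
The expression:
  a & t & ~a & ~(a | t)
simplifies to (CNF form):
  False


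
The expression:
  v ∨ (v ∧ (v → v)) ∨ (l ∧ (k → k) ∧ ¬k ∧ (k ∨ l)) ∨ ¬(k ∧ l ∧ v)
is always true.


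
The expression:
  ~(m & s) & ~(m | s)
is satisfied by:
  {s: False, m: False}


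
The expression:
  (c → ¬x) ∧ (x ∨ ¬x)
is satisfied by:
  {c: False, x: False}
  {x: True, c: False}
  {c: True, x: False}


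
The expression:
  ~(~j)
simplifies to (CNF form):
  j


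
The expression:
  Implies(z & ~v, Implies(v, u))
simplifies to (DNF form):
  True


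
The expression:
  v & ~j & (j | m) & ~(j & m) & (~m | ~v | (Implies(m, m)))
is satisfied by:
  {m: True, v: True, j: False}


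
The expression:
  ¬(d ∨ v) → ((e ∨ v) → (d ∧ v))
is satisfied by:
  {d: True, v: True, e: False}
  {d: True, e: False, v: False}
  {v: True, e: False, d: False}
  {v: False, e: False, d: False}
  {d: True, v: True, e: True}
  {d: True, e: True, v: False}
  {v: True, e: True, d: False}


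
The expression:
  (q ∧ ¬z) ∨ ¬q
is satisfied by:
  {q: False, z: False}
  {z: True, q: False}
  {q: True, z: False}


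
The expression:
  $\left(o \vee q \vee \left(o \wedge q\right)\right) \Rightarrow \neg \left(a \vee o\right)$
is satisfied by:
  {q: False, o: False, a: False}
  {a: True, q: False, o: False}
  {q: True, a: False, o: False}


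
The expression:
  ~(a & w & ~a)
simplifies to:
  True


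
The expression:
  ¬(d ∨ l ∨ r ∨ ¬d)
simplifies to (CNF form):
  False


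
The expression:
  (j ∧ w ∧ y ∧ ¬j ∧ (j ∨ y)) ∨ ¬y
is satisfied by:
  {y: False}


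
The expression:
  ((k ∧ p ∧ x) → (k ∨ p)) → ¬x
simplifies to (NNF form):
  ¬x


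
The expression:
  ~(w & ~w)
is always true.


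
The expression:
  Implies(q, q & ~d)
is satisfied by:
  {q: False, d: False}
  {d: True, q: False}
  {q: True, d: False}


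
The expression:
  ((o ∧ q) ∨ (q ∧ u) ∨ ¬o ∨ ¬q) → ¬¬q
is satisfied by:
  {q: True}


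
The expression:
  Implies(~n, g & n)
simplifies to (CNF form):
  n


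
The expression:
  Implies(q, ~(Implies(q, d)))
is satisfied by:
  {q: False, d: False}
  {d: True, q: False}
  {q: True, d: False}


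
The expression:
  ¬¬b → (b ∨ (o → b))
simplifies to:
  True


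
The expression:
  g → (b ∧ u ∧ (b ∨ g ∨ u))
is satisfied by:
  {u: True, b: True, g: False}
  {u: True, b: False, g: False}
  {b: True, u: False, g: False}
  {u: False, b: False, g: False}
  {u: True, g: True, b: True}


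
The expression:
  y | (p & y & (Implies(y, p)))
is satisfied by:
  {y: True}


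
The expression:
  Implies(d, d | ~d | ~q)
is always true.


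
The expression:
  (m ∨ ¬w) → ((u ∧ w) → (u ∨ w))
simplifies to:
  True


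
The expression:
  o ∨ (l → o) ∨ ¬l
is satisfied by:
  {o: True, l: False}
  {l: False, o: False}
  {l: True, o: True}


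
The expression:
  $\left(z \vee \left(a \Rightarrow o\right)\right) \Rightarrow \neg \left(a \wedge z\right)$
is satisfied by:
  {z: False, a: False}
  {a: True, z: False}
  {z: True, a: False}


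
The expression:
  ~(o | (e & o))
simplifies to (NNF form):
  ~o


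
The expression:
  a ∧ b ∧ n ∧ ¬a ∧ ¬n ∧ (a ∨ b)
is never true.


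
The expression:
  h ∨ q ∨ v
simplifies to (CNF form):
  h ∨ q ∨ v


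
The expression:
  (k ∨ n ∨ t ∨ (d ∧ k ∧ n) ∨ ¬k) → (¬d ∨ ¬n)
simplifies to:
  ¬d ∨ ¬n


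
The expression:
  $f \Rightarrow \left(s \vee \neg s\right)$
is always true.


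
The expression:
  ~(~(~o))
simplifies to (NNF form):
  ~o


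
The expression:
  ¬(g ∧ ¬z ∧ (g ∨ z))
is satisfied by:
  {z: True, g: False}
  {g: False, z: False}
  {g: True, z: True}


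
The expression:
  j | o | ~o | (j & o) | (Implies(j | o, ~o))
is always true.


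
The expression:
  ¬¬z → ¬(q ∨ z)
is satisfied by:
  {z: False}


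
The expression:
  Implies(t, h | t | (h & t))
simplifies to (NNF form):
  True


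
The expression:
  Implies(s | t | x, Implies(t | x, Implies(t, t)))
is always true.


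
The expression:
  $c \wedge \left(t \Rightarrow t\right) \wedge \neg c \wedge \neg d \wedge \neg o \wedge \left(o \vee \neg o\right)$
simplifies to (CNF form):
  $\text{False}$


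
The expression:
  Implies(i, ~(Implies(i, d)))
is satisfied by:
  {d: False, i: False}
  {i: True, d: False}
  {d: True, i: False}


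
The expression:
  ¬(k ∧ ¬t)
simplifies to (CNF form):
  t ∨ ¬k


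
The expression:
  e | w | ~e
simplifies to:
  True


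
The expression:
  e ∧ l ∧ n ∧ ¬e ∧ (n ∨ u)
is never true.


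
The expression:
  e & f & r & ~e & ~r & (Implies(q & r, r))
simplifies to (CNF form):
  False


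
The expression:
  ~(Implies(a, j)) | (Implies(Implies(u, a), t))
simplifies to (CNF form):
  (a | t | u) & (a | t | ~a) & (t | u | ~j) & (t | ~a | ~j)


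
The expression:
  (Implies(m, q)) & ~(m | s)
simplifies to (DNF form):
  ~m & ~s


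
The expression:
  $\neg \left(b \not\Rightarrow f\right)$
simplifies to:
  $f \vee \neg b$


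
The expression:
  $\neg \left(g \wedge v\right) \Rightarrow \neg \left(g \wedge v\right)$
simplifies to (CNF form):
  $\text{True}$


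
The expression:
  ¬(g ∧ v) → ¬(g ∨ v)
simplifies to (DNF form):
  (g ∧ v) ∨ (¬g ∧ ¬v)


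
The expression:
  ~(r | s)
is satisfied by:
  {r: False, s: False}


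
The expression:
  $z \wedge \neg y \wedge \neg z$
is never true.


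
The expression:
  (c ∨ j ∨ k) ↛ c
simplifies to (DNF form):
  (j ∧ ¬c) ∨ (k ∧ ¬c)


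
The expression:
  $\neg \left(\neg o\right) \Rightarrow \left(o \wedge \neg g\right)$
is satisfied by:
  {g: False, o: False}
  {o: True, g: False}
  {g: True, o: False}


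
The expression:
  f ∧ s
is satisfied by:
  {s: True, f: True}


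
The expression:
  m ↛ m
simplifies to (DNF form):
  False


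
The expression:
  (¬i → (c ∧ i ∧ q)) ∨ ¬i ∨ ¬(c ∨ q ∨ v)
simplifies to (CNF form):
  True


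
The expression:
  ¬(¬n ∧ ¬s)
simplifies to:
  n ∨ s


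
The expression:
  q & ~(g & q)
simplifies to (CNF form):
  q & ~g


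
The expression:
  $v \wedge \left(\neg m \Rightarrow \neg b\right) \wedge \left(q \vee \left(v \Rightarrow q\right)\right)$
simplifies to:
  $q \wedge v \wedge \left(m \vee \neg b\right)$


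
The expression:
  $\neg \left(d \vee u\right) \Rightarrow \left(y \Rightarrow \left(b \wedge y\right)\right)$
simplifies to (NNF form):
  $b \vee d \vee u \vee \neg y$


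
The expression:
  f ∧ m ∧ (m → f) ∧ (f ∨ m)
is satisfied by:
  {m: True, f: True}


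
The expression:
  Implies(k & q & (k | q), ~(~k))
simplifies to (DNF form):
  True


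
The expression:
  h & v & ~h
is never true.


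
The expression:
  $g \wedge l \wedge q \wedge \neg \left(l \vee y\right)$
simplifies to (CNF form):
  $\text{False}$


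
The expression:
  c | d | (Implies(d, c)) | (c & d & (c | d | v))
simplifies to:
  True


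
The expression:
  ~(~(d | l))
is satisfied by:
  {d: True, l: True}
  {d: True, l: False}
  {l: True, d: False}


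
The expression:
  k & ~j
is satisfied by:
  {k: True, j: False}


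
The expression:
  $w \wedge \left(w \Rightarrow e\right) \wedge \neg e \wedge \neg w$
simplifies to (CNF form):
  $\text{False}$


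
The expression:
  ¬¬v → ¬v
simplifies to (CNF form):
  ¬v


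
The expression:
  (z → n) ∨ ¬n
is always true.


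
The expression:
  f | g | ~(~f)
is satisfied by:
  {g: True, f: True}
  {g: True, f: False}
  {f: True, g: False}


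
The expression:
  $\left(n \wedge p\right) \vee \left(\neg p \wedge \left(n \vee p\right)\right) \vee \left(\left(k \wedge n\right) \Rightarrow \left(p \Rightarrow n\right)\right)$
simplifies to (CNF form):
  $\text{True}$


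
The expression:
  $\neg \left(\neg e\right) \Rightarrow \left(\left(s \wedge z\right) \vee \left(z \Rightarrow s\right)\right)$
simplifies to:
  $s \vee \neg e \vee \neg z$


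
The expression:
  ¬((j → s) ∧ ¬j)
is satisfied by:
  {j: True}


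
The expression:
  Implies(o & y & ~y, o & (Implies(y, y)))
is always true.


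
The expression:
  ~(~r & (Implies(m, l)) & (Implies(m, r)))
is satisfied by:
  {r: True, m: True}
  {r: True, m: False}
  {m: True, r: False}


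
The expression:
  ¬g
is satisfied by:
  {g: False}


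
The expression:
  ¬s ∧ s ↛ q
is never true.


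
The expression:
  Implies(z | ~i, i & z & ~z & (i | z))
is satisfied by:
  {i: True, z: False}


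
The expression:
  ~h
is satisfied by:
  {h: False}


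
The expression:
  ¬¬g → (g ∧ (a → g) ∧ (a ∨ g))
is always true.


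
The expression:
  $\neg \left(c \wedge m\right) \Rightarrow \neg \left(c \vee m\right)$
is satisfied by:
  {m: False, c: False}
  {c: True, m: True}


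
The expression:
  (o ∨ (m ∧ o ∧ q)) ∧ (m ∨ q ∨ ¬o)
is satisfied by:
  {q: True, m: True, o: True}
  {q: True, o: True, m: False}
  {m: True, o: True, q: False}


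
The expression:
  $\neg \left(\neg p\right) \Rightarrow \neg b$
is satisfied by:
  {p: False, b: False}
  {b: True, p: False}
  {p: True, b: False}


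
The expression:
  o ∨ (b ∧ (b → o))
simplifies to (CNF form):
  o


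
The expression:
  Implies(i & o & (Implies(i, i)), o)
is always true.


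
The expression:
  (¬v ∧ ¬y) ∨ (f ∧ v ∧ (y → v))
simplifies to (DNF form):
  (f ∧ v) ∨ (¬v ∧ ¬y)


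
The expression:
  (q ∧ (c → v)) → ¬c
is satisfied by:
  {v: False, q: False, c: False}
  {c: True, v: False, q: False}
  {q: True, v: False, c: False}
  {c: True, q: True, v: False}
  {v: True, c: False, q: False}
  {c: True, v: True, q: False}
  {q: True, v: True, c: False}


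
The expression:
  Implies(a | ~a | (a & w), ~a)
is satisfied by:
  {a: False}


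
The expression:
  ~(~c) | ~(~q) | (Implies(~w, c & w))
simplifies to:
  c | q | w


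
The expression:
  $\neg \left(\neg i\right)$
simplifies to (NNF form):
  $i$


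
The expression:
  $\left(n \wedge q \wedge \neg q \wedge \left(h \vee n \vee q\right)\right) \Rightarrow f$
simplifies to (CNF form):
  $\text{True}$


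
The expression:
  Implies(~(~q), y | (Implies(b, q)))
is always true.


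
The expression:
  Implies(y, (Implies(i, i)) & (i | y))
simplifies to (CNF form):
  True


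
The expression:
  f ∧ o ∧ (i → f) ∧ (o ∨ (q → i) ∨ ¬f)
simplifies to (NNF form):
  f ∧ o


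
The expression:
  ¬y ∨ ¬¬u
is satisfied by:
  {u: True, y: False}
  {y: False, u: False}
  {y: True, u: True}


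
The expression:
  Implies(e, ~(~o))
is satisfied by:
  {o: True, e: False}
  {e: False, o: False}
  {e: True, o: True}


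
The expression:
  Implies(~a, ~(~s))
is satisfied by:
  {a: True, s: True}
  {a: True, s: False}
  {s: True, a: False}


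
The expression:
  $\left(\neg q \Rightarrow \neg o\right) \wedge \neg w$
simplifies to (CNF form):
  $\neg w \wedge \left(q \vee \neg o\right)$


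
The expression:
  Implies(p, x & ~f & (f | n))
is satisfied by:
  {n: True, x: True, f: False, p: False}
  {n: True, f: False, x: False, p: False}
  {x: True, n: False, f: False, p: False}
  {n: False, f: False, x: False, p: False}
  {n: True, x: True, f: True, p: False}
  {n: True, f: True, x: False, p: False}
  {x: True, f: True, n: False, p: False}
  {f: True, n: False, x: False, p: False}
  {p: True, n: True, x: True, f: False}


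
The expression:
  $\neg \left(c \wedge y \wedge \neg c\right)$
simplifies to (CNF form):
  $\text{True}$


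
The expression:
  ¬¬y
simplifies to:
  y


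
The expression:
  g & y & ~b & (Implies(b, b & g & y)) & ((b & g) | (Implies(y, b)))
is never true.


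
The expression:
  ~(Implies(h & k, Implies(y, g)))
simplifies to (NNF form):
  h & k & y & ~g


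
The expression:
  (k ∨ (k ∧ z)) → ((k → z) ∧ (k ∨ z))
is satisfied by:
  {z: True, k: False}
  {k: False, z: False}
  {k: True, z: True}


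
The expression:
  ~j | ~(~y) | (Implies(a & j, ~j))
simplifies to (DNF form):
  y | ~a | ~j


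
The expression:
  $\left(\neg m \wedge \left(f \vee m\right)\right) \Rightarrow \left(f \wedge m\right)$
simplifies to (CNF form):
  $m \vee \neg f$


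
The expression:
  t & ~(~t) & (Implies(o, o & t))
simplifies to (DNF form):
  t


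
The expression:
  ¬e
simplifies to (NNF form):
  ¬e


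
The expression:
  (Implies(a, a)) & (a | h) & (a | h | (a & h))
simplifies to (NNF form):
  a | h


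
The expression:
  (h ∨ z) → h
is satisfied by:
  {h: True, z: False}
  {z: False, h: False}
  {z: True, h: True}


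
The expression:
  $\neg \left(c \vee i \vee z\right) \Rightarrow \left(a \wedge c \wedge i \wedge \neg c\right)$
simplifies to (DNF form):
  $c \vee i \vee z$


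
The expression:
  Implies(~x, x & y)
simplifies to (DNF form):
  x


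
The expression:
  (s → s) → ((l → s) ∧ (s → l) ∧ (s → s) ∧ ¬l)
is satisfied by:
  {l: False, s: False}


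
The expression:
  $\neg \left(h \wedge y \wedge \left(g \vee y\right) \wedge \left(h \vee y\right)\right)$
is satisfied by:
  {h: False, y: False}
  {y: True, h: False}
  {h: True, y: False}


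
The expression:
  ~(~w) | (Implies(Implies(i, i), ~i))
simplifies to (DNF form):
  w | ~i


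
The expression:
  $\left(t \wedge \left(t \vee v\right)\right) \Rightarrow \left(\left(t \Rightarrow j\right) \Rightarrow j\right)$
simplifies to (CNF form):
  $\text{True}$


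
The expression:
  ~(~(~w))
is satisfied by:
  {w: False}


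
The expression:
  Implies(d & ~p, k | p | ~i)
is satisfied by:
  {k: True, p: True, d: False, i: False}
  {k: True, p: False, d: False, i: False}
  {p: True, i: False, k: False, d: False}
  {i: False, p: False, k: False, d: False}
  {i: True, k: True, p: True, d: False}
  {i: True, k: True, p: False, d: False}
  {i: True, p: True, k: False, d: False}
  {i: True, p: False, k: False, d: False}
  {d: True, k: True, p: True, i: False}
  {d: True, k: True, p: False, i: False}
  {d: True, p: True, k: False, i: False}
  {d: True, p: False, k: False, i: False}
  {i: True, d: True, k: True, p: True}
  {i: True, d: True, k: True, p: False}
  {i: True, d: True, p: True, k: False}


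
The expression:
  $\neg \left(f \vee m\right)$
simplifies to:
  $\neg f \wedge \neg m$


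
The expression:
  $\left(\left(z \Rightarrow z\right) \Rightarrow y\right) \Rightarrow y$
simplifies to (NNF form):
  $\text{True}$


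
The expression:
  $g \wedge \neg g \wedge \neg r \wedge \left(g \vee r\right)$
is never true.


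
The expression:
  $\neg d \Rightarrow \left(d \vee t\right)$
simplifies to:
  $d \vee t$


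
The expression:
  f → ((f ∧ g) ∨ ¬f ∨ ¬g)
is always true.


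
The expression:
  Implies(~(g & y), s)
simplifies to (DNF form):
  s | (g & y)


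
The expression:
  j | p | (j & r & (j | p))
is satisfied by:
  {p: True, j: True}
  {p: True, j: False}
  {j: True, p: False}


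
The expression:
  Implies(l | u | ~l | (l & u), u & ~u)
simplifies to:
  False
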